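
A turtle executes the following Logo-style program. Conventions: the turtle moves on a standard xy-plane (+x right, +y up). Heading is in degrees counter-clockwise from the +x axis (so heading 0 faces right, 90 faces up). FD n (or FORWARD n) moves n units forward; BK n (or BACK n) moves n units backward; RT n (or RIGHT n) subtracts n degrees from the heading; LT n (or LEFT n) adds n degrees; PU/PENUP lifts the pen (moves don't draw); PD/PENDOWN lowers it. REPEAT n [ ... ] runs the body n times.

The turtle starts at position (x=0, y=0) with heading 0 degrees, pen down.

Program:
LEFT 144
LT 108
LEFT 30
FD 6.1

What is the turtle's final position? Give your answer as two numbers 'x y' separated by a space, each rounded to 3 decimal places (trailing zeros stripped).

Executing turtle program step by step:
Start: pos=(0,0), heading=0, pen down
LT 144: heading 0 -> 144
LT 108: heading 144 -> 252
LT 30: heading 252 -> 282
FD 6.1: (0,0) -> (1.268,-5.967) [heading=282, draw]
Final: pos=(1.268,-5.967), heading=282, 1 segment(s) drawn

Answer: 1.268 -5.967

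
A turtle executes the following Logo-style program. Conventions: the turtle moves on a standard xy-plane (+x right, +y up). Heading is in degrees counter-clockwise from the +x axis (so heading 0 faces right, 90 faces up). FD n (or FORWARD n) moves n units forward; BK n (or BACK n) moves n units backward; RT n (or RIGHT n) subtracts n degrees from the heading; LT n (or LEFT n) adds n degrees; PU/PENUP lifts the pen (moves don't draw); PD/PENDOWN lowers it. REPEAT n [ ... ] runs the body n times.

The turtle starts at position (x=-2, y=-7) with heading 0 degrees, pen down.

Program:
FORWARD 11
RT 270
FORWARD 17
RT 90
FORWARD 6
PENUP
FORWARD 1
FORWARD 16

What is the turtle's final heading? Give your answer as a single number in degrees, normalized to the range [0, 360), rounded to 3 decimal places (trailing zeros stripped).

Executing turtle program step by step:
Start: pos=(-2,-7), heading=0, pen down
FD 11: (-2,-7) -> (9,-7) [heading=0, draw]
RT 270: heading 0 -> 90
FD 17: (9,-7) -> (9,10) [heading=90, draw]
RT 90: heading 90 -> 0
FD 6: (9,10) -> (15,10) [heading=0, draw]
PU: pen up
FD 1: (15,10) -> (16,10) [heading=0, move]
FD 16: (16,10) -> (32,10) [heading=0, move]
Final: pos=(32,10), heading=0, 3 segment(s) drawn

Answer: 0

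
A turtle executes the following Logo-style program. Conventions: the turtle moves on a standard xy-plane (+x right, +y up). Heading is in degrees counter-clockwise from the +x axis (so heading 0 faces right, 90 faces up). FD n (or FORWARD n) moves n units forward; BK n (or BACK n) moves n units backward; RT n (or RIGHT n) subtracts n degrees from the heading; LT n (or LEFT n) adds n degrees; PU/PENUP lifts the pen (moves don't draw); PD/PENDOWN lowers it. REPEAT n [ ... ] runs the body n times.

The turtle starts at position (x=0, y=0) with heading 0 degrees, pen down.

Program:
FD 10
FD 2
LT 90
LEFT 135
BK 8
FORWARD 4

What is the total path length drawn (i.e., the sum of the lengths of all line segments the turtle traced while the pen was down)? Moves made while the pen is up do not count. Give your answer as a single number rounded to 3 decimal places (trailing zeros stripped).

Executing turtle program step by step:
Start: pos=(0,0), heading=0, pen down
FD 10: (0,0) -> (10,0) [heading=0, draw]
FD 2: (10,0) -> (12,0) [heading=0, draw]
LT 90: heading 0 -> 90
LT 135: heading 90 -> 225
BK 8: (12,0) -> (17.657,5.657) [heading=225, draw]
FD 4: (17.657,5.657) -> (14.828,2.828) [heading=225, draw]
Final: pos=(14.828,2.828), heading=225, 4 segment(s) drawn

Segment lengths:
  seg 1: (0,0) -> (10,0), length = 10
  seg 2: (10,0) -> (12,0), length = 2
  seg 3: (12,0) -> (17.657,5.657), length = 8
  seg 4: (17.657,5.657) -> (14.828,2.828), length = 4
Total = 24

Answer: 24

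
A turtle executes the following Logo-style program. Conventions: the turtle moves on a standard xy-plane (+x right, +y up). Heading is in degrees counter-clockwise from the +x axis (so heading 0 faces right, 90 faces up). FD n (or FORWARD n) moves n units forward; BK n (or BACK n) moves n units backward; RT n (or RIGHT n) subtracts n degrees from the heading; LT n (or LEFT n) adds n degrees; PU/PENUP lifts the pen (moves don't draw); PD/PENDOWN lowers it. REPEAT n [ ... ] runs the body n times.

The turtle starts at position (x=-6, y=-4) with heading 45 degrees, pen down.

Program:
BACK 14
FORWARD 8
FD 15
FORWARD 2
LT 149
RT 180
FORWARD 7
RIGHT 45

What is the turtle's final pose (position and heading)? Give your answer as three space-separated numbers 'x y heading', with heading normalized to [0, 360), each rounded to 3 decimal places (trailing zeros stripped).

Executing turtle program step by step:
Start: pos=(-6,-4), heading=45, pen down
BK 14: (-6,-4) -> (-15.899,-13.899) [heading=45, draw]
FD 8: (-15.899,-13.899) -> (-10.243,-8.243) [heading=45, draw]
FD 15: (-10.243,-8.243) -> (0.364,2.364) [heading=45, draw]
FD 2: (0.364,2.364) -> (1.778,3.778) [heading=45, draw]
LT 149: heading 45 -> 194
RT 180: heading 194 -> 14
FD 7: (1.778,3.778) -> (8.57,5.472) [heading=14, draw]
RT 45: heading 14 -> 329
Final: pos=(8.57,5.472), heading=329, 5 segment(s) drawn

Answer: 8.57 5.472 329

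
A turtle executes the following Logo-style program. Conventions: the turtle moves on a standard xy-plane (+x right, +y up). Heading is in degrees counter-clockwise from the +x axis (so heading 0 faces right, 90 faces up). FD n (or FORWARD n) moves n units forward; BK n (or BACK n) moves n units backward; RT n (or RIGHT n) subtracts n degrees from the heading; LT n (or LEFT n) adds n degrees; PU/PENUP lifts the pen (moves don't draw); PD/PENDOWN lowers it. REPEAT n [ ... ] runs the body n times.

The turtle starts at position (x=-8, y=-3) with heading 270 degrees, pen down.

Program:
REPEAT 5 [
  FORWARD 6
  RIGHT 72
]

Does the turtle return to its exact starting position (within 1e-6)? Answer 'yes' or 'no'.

Answer: yes

Derivation:
Executing turtle program step by step:
Start: pos=(-8,-3), heading=270, pen down
REPEAT 5 [
  -- iteration 1/5 --
  FD 6: (-8,-3) -> (-8,-9) [heading=270, draw]
  RT 72: heading 270 -> 198
  -- iteration 2/5 --
  FD 6: (-8,-9) -> (-13.706,-10.854) [heading=198, draw]
  RT 72: heading 198 -> 126
  -- iteration 3/5 --
  FD 6: (-13.706,-10.854) -> (-17.233,-6) [heading=126, draw]
  RT 72: heading 126 -> 54
  -- iteration 4/5 --
  FD 6: (-17.233,-6) -> (-13.706,-1.146) [heading=54, draw]
  RT 72: heading 54 -> 342
  -- iteration 5/5 --
  FD 6: (-13.706,-1.146) -> (-8,-3) [heading=342, draw]
  RT 72: heading 342 -> 270
]
Final: pos=(-8,-3), heading=270, 5 segment(s) drawn

Start position: (-8, -3)
Final position: (-8, -3)
Distance = 0; < 1e-6 -> CLOSED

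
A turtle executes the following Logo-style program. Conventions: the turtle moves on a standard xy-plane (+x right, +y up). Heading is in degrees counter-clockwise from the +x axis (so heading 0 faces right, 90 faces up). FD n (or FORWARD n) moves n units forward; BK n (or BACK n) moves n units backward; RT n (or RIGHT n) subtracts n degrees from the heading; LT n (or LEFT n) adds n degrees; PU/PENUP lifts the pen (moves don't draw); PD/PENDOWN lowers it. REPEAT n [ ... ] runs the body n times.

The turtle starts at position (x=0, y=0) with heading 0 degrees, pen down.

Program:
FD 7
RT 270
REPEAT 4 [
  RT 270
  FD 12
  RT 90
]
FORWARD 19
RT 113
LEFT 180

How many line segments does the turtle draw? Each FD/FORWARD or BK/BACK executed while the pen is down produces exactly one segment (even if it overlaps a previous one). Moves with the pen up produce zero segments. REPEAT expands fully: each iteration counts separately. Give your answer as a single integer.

Executing turtle program step by step:
Start: pos=(0,0), heading=0, pen down
FD 7: (0,0) -> (7,0) [heading=0, draw]
RT 270: heading 0 -> 90
REPEAT 4 [
  -- iteration 1/4 --
  RT 270: heading 90 -> 180
  FD 12: (7,0) -> (-5,0) [heading=180, draw]
  RT 90: heading 180 -> 90
  -- iteration 2/4 --
  RT 270: heading 90 -> 180
  FD 12: (-5,0) -> (-17,0) [heading=180, draw]
  RT 90: heading 180 -> 90
  -- iteration 3/4 --
  RT 270: heading 90 -> 180
  FD 12: (-17,0) -> (-29,0) [heading=180, draw]
  RT 90: heading 180 -> 90
  -- iteration 4/4 --
  RT 270: heading 90 -> 180
  FD 12: (-29,0) -> (-41,0) [heading=180, draw]
  RT 90: heading 180 -> 90
]
FD 19: (-41,0) -> (-41,19) [heading=90, draw]
RT 113: heading 90 -> 337
LT 180: heading 337 -> 157
Final: pos=(-41,19), heading=157, 6 segment(s) drawn
Segments drawn: 6

Answer: 6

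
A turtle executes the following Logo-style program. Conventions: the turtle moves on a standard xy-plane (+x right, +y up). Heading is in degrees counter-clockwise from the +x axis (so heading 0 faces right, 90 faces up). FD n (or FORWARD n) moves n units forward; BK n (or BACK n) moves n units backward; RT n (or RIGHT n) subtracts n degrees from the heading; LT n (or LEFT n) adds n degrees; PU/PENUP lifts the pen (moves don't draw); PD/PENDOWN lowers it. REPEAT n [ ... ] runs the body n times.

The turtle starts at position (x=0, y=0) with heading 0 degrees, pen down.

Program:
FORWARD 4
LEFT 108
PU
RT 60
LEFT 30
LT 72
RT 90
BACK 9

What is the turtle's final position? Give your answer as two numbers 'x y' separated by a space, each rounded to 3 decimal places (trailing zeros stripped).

Answer: -0.5 -7.794

Derivation:
Executing turtle program step by step:
Start: pos=(0,0), heading=0, pen down
FD 4: (0,0) -> (4,0) [heading=0, draw]
LT 108: heading 0 -> 108
PU: pen up
RT 60: heading 108 -> 48
LT 30: heading 48 -> 78
LT 72: heading 78 -> 150
RT 90: heading 150 -> 60
BK 9: (4,0) -> (-0.5,-7.794) [heading=60, move]
Final: pos=(-0.5,-7.794), heading=60, 1 segment(s) drawn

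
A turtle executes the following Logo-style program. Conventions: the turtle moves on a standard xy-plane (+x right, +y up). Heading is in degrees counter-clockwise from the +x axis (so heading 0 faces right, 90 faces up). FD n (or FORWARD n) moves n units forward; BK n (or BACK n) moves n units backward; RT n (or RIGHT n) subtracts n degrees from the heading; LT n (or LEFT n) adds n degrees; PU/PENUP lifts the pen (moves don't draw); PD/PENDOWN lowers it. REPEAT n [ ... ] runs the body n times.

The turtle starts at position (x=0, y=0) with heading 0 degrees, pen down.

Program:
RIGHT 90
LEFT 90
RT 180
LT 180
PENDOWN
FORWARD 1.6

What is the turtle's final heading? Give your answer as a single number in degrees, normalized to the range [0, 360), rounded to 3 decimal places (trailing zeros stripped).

Answer: 0

Derivation:
Executing turtle program step by step:
Start: pos=(0,0), heading=0, pen down
RT 90: heading 0 -> 270
LT 90: heading 270 -> 0
RT 180: heading 0 -> 180
LT 180: heading 180 -> 0
PD: pen down
FD 1.6: (0,0) -> (1.6,0) [heading=0, draw]
Final: pos=(1.6,0), heading=0, 1 segment(s) drawn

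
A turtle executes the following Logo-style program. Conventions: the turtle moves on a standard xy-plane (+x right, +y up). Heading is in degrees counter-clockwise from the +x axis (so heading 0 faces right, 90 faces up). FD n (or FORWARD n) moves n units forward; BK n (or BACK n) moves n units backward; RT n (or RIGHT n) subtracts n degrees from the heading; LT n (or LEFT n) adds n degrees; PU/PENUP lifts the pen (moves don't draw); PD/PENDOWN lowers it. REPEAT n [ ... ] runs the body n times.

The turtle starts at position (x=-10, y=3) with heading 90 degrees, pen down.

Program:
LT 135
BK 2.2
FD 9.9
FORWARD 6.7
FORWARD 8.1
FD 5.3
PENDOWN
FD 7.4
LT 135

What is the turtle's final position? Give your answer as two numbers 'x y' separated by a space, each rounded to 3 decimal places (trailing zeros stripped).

Executing turtle program step by step:
Start: pos=(-10,3), heading=90, pen down
LT 135: heading 90 -> 225
BK 2.2: (-10,3) -> (-8.444,4.556) [heading=225, draw]
FD 9.9: (-8.444,4.556) -> (-15.445,-2.445) [heading=225, draw]
FD 6.7: (-15.445,-2.445) -> (-20.182,-7.182) [heading=225, draw]
FD 8.1: (-20.182,-7.182) -> (-25.91,-12.91) [heading=225, draw]
FD 5.3: (-25.91,-12.91) -> (-29.658,-16.658) [heading=225, draw]
PD: pen down
FD 7.4: (-29.658,-16.658) -> (-34.89,-21.89) [heading=225, draw]
LT 135: heading 225 -> 0
Final: pos=(-34.89,-21.89), heading=0, 6 segment(s) drawn

Answer: -34.89 -21.89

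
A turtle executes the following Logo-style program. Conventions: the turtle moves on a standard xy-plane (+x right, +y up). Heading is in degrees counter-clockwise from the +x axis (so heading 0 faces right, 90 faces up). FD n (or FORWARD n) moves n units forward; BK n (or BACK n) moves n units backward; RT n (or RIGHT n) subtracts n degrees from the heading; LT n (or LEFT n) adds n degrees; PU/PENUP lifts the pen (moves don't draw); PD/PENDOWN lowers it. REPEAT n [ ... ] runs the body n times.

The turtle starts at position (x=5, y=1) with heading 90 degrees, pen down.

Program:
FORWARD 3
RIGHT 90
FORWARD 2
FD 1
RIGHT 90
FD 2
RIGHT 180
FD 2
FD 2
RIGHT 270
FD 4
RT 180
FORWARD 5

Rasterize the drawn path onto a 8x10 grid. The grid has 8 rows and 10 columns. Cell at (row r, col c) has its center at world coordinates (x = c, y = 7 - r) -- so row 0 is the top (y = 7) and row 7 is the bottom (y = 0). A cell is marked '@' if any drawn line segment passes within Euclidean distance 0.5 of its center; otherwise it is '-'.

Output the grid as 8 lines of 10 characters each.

Answer: ----------
----@@@@@@
--------@-
-----@@@@-
-----@--@-
-----@--@-
-----@----
----------

Derivation:
Segment 0: (5,1) -> (5,4)
Segment 1: (5,4) -> (7,4)
Segment 2: (7,4) -> (8,4)
Segment 3: (8,4) -> (8,2)
Segment 4: (8,2) -> (8,4)
Segment 5: (8,4) -> (8,6)
Segment 6: (8,6) -> (4,6)
Segment 7: (4,6) -> (9,6)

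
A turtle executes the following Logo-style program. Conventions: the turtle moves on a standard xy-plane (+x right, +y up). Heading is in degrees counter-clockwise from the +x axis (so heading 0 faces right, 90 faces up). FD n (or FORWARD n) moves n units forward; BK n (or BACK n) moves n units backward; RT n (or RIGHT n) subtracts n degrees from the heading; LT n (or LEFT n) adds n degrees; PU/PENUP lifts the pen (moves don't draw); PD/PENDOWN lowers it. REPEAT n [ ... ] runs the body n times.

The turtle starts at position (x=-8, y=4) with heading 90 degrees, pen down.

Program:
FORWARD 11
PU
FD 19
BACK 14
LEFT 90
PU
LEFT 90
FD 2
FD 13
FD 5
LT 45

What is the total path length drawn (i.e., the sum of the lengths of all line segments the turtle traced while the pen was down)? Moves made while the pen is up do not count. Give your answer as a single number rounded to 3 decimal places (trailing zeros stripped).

Executing turtle program step by step:
Start: pos=(-8,4), heading=90, pen down
FD 11: (-8,4) -> (-8,15) [heading=90, draw]
PU: pen up
FD 19: (-8,15) -> (-8,34) [heading=90, move]
BK 14: (-8,34) -> (-8,20) [heading=90, move]
LT 90: heading 90 -> 180
PU: pen up
LT 90: heading 180 -> 270
FD 2: (-8,20) -> (-8,18) [heading=270, move]
FD 13: (-8,18) -> (-8,5) [heading=270, move]
FD 5: (-8,5) -> (-8,0) [heading=270, move]
LT 45: heading 270 -> 315
Final: pos=(-8,0), heading=315, 1 segment(s) drawn

Segment lengths:
  seg 1: (-8,4) -> (-8,15), length = 11
Total = 11

Answer: 11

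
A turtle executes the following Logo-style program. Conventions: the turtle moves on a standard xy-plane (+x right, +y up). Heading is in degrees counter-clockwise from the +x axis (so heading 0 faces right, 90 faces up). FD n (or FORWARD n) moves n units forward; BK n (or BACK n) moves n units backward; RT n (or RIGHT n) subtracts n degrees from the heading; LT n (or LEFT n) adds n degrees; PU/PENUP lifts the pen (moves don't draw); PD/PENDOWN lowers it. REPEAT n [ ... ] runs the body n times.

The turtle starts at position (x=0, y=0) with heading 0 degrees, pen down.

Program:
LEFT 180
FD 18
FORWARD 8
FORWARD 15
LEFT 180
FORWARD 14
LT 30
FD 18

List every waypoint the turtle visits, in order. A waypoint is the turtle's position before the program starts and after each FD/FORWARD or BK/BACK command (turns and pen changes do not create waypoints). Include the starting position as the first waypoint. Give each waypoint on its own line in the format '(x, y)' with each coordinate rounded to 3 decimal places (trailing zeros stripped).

Answer: (0, 0)
(-18, 0)
(-26, 0)
(-41, 0)
(-27, 0)
(-11.412, 9)

Derivation:
Executing turtle program step by step:
Start: pos=(0,0), heading=0, pen down
LT 180: heading 0 -> 180
FD 18: (0,0) -> (-18,0) [heading=180, draw]
FD 8: (-18,0) -> (-26,0) [heading=180, draw]
FD 15: (-26,0) -> (-41,0) [heading=180, draw]
LT 180: heading 180 -> 0
FD 14: (-41,0) -> (-27,0) [heading=0, draw]
LT 30: heading 0 -> 30
FD 18: (-27,0) -> (-11.412,9) [heading=30, draw]
Final: pos=(-11.412,9), heading=30, 5 segment(s) drawn
Waypoints (6 total):
(0, 0)
(-18, 0)
(-26, 0)
(-41, 0)
(-27, 0)
(-11.412, 9)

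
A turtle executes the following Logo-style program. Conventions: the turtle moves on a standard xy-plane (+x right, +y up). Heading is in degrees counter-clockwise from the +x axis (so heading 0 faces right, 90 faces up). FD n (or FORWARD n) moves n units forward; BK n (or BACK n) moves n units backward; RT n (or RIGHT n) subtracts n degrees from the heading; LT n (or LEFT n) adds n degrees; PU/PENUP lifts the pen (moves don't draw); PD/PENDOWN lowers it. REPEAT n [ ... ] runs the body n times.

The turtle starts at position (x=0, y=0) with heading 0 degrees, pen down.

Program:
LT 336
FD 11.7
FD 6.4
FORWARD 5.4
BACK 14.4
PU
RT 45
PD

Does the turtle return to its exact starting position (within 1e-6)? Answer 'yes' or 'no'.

Answer: no

Derivation:
Executing turtle program step by step:
Start: pos=(0,0), heading=0, pen down
LT 336: heading 0 -> 336
FD 11.7: (0,0) -> (10.688,-4.759) [heading=336, draw]
FD 6.4: (10.688,-4.759) -> (16.535,-7.362) [heading=336, draw]
FD 5.4: (16.535,-7.362) -> (21.468,-9.558) [heading=336, draw]
BK 14.4: (21.468,-9.558) -> (8.313,-3.701) [heading=336, draw]
PU: pen up
RT 45: heading 336 -> 291
PD: pen down
Final: pos=(8.313,-3.701), heading=291, 4 segment(s) drawn

Start position: (0, 0)
Final position: (8.313, -3.701)
Distance = 9.1; >= 1e-6 -> NOT closed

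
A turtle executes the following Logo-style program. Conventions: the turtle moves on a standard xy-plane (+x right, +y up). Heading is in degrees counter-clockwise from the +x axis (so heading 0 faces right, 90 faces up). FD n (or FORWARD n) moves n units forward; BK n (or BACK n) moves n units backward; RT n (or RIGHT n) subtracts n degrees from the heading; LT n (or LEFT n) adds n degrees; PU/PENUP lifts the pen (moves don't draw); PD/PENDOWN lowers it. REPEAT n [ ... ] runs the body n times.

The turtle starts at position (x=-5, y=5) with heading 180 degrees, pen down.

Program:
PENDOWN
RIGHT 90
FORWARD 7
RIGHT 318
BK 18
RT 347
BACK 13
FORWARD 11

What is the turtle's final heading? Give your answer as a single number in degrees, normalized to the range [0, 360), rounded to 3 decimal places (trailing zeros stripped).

Executing turtle program step by step:
Start: pos=(-5,5), heading=180, pen down
PD: pen down
RT 90: heading 180 -> 90
FD 7: (-5,5) -> (-5,12) [heading=90, draw]
RT 318: heading 90 -> 132
BK 18: (-5,12) -> (7.044,-1.377) [heading=132, draw]
RT 347: heading 132 -> 145
BK 13: (7.044,-1.377) -> (17.693,-8.833) [heading=145, draw]
FD 11: (17.693,-8.833) -> (8.683,-2.524) [heading=145, draw]
Final: pos=(8.683,-2.524), heading=145, 4 segment(s) drawn

Answer: 145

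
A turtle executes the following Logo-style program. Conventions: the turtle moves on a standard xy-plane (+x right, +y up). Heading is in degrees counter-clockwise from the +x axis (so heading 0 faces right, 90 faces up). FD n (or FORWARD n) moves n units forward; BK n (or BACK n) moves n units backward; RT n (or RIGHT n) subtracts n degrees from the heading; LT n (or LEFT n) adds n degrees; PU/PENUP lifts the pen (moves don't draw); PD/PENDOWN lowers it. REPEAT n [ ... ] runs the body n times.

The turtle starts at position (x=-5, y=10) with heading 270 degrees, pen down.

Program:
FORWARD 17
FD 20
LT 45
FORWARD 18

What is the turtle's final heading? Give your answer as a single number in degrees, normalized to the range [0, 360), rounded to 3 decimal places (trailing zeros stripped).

Executing turtle program step by step:
Start: pos=(-5,10), heading=270, pen down
FD 17: (-5,10) -> (-5,-7) [heading=270, draw]
FD 20: (-5,-7) -> (-5,-27) [heading=270, draw]
LT 45: heading 270 -> 315
FD 18: (-5,-27) -> (7.728,-39.728) [heading=315, draw]
Final: pos=(7.728,-39.728), heading=315, 3 segment(s) drawn

Answer: 315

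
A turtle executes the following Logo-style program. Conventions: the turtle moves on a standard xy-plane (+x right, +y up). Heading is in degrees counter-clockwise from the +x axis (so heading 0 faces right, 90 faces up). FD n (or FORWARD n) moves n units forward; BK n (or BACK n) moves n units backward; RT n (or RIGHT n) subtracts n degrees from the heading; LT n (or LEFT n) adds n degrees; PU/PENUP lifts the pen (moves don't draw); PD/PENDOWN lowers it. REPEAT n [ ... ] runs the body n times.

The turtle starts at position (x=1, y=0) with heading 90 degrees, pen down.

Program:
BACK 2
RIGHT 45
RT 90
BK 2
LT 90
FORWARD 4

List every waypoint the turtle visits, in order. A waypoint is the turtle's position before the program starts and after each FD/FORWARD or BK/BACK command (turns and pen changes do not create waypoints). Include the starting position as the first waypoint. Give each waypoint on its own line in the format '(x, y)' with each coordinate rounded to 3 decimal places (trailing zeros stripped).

Answer: (1, 0)
(1, -2)
(-0.414, -0.586)
(2.414, 2.243)

Derivation:
Executing turtle program step by step:
Start: pos=(1,0), heading=90, pen down
BK 2: (1,0) -> (1,-2) [heading=90, draw]
RT 45: heading 90 -> 45
RT 90: heading 45 -> 315
BK 2: (1,-2) -> (-0.414,-0.586) [heading=315, draw]
LT 90: heading 315 -> 45
FD 4: (-0.414,-0.586) -> (2.414,2.243) [heading=45, draw]
Final: pos=(2.414,2.243), heading=45, 3 segment(s) drawn
Waypoints (4 total):
(1, 0)
(1, -2)
(-0.414, -0.586)
(2.414, 2.243)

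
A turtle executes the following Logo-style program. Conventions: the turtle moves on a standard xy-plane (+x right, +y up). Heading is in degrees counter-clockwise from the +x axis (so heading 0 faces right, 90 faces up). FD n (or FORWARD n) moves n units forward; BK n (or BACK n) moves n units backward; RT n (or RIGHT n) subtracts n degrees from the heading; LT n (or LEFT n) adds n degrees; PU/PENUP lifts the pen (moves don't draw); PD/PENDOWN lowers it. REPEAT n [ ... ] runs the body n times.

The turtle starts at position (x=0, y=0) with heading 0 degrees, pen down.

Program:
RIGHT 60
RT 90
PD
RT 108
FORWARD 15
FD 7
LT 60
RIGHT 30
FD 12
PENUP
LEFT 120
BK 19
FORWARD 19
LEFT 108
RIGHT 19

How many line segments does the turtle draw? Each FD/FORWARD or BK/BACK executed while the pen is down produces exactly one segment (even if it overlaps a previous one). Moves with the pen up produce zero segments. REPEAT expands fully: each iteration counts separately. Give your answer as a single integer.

Executing turtle program step by step:
Start: pos=(0,0), heading=0, pen down
RT 60: heading 0 -> 300
RT 90: heading 300 -> 210
PD: pen down
RT 108: heading 210 -> 102
FD 15: (0,0) -> (-3.119,14.672) [heading=102, draw]
FD 7: (-3.119,14.672) -> (-4.574,21.519) [heading=102, draw]
LT 60: heading 102 -> 162
RT 30: heading 162 -> 132
FD 12: (-4.574,21.519) -> (-12.604,30.437) [heading=132, draw]
PU: pen up
LT 120: heading 132 -> 252
BK 19: (-12.604,30.437) -> (-6.732,48.507) [heading=252, move]
FD 19: (-6.732,48.507) -> (-12.604,30.437) [heading=252, move]
LT 108: heading 252 -> 0
RT 19: heading 0 -> 341
Final: pos=(-12.604,30.437), heading=341, 3 segment(s) drawn
Segments drawn: 3

Answer: 3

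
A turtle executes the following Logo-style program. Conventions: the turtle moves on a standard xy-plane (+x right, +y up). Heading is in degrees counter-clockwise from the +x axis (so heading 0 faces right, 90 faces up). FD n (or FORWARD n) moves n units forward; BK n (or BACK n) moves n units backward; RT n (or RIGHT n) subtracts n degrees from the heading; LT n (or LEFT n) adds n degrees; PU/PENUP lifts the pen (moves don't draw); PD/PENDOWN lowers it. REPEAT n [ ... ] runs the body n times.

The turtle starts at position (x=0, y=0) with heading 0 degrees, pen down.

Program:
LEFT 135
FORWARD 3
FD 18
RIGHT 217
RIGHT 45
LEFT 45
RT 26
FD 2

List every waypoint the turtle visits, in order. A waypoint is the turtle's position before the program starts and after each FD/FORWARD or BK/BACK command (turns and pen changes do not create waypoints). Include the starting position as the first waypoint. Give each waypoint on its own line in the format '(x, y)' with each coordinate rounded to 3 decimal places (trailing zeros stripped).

Executing turtle program step by step:
Start: pos=(0,0), heading=0, pen down
LT 135: heading 0 -> 135
FD 3: (0,0) -> (-2.121,2.121) [heading=135, draw]
FD 18: (-2.121,2.121) -> (-14.849,14.849) [heading=135, draw]
RT 217: heading 135 -> 278
RT 45: heading 278 -> 233
LT 45: heading 233 -> 278
RT 26: heading 278 -> 252
FD 2: (-14.849,14.849) -> (-15.467,12.947) [heading=252, draw]
Final: pos=(-15.467,12.947), heading=252, 3 segment(s) drawn
Waypoints (4 total):
(0, 0)
(-2.121, 2.121)
(-14.849, 14.849)
(-15.467, 12.947)

Answer: (0, 0)
(-2.121, 2.121)
(-14.849, 14.849)
(-15.467, 12.947)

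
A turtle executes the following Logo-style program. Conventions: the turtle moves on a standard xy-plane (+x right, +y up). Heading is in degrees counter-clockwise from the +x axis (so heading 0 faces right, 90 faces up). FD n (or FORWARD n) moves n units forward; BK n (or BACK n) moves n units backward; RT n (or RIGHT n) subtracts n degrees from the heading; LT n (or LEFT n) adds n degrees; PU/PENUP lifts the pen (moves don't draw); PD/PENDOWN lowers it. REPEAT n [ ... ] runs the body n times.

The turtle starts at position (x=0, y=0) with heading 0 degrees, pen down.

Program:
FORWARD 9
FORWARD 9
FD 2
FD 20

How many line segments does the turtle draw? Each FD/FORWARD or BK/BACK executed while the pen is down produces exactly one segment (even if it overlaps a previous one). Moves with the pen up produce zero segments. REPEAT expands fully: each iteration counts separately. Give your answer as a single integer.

Executing turtle program step by step:
Start: pos=(0,0), heading=0, pen down
FD 9: (0,0) -> (9,0) [heading=0, draw]
FD 9: (9,0) -> (18,0) [heading=0, draw]
FD 2: (18,0) -> (20,0) [heading=0, draw]
FD 20: (20,0) -> (40,0) [heading=0, draw]
Final: pos=(40,0), heading=0, 4 segment(s) drawn
Segments drawn: 4

Answer: 4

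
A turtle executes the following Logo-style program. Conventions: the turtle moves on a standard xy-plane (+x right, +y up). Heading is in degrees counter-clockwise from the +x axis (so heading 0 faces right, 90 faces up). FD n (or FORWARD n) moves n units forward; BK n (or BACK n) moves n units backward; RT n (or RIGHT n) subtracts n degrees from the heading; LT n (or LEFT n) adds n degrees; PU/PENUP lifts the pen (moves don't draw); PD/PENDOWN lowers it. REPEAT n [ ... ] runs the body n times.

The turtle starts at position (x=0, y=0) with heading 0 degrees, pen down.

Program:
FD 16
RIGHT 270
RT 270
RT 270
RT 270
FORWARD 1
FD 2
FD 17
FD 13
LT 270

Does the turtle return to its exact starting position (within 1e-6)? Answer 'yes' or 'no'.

Answer: no

Derivation:
Executing turtle program step by step:
Start: pos=(0,0), heading=0, pen down
FD 16: (0,0) -> (16,0) [heading=0, draw]
RT 270: heading 0 -> 90
RT 270: heading 90 -> 180
RT 270: heading 180 -> 270
RT 270: heading 270 -> 0
FD 1: (16,0) -> (17,0) [heading=0, draw]
FD 2: (17,0) -> (19,0) [heading=0, draw]
FD 17: (19,0) -> (36,0) [heading=0, draw]
FD 13: (36,0) -> (49,0) [heading=0, draw]
LT 270: heading 0 -> 270
Final: pos=(49,0), heading=270, 5 segment(s) drawn

Start position: (0, 0)
Final position: (49, 0)
Distance = 49; >= 1e-6 -> NOT closed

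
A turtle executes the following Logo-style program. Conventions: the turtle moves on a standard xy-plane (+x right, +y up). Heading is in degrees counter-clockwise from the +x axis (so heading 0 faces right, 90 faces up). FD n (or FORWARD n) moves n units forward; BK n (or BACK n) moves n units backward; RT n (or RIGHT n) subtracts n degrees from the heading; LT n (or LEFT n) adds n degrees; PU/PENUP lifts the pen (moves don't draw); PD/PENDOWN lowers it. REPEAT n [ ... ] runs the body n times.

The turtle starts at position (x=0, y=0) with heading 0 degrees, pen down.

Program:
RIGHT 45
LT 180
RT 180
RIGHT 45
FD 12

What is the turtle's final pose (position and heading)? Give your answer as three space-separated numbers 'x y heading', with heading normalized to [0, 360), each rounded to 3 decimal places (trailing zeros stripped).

Answer: 0 -12 270

Derivation:
Executing turtle program step by step:
Start: pos=(0,0), heading=0, pen down
RT 45: heading 0 -> 315
LT 180: heading 315 -> 135
RT 180: heading 135 -> 315
RT 45: heading 315 -> 270
FD 12: (0,0) -> (0,-12) [heading=270, draw]
Final: pos=(0,-12), heading=270, 1 segment(s) drawn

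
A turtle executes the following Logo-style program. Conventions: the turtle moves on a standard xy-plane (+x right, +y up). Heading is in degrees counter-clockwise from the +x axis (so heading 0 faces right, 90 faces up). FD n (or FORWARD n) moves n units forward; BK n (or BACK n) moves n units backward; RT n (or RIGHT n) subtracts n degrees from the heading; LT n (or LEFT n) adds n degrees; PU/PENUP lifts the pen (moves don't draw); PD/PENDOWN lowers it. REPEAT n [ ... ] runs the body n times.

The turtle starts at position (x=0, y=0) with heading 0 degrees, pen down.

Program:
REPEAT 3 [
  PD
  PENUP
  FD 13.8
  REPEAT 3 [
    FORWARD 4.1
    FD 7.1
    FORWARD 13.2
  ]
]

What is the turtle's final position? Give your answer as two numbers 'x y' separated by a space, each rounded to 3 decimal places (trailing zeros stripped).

Answer: 261 0

Derivation:
Executing turtle program step by step:
Start: pos=(0,0), heading=0, pen down
REPEAT 3 [
  -- iteration 1/3 --
  PD: pen down
  PU: pen up
  FD 13.8: (0,0) -> (13.8,0) [heading=0, move]
  REPEAT 3 [
    -- iteration 1/3 --
    FD 4.1: (13.8,0) -> (17.9,0) [heading=0, move]
    FD 7.1: (17.9,0) -> (25,0) [heading=0, move]
    FD 13.2: (25,0) -> (38.2,0) [heading=0, move]
    -- iteration 2/3 --
    FD 4.1: (38.2,0) -> (42.3,0) [heading=0, move]
    FD 7.1: (42.3,0) -> (49.4,0) [heading=0, move]
    FD 13.2: (49.4,0) -> (62.6,0) [heading=0, move]
    -- iteration 3/3 --
    FD 4.1: (62.6,0) -> (66.7,0) [heading=0, move]
    FD 7.1: (66.7,0) -> (73.8,0) [heading=0, move]
    FD 13.2: (73.8,0) -> (87,0) [heading=0, move]
  ]
  -- iteration 2/3 --
  PD: pen down
  PU: pen up
  FD 13.8: (87,0) -> (100.8,0) [heading=0, move]
  REPEAT 3 [
    -- iteration 1/3 --
    FD 4.1: (100.8,0) -> (104.9,0) [heading=0, move]
    FD 7.1: (104.9,0) -> (112,0) [heading=0, move]
    FD 13.2: (112,0) -> (125.2,0) [heading=0, move]
    -- iteration 2/3 --
    FD 4.1: (125.2,0) -> (129.3,0) [heading=0, move]
    FD 7.1: (129.3,0) -> (136.4,0) [heading=0, move]
    FD 13.2: (136.4,0) -> (149.6,0) [heading=0, move]
    -- iteration 3/3 --
    FD 4.1: (149.6,0) -> (153.7,0) [heading=0, move]
    FD 7.1: (153.7,0) -> (160.8,0) [heading=0, move]
    FD 13.2: (160.8,0) -> (174,0) [heading=0, move]
  ]
  -- iteration 3/3 --
  PD: pen down
  PU: pen up
  FD 13.8: (174,0) -> (187.8,0) [heading=0, move]
  REPEAT 3 [
    -- iteration 1/3 --
    FD 4.1: (187.8,0) -> (191.9,0) [heading=0, move]
    FD 7.1: (191.9,0) -> (199,0) [heading=0, move]
    FD 13.2: (199,0) -> (212.2,0) [heading=0, move]
    -- iteration 2/3 --
    FD 4.1: (212.2,0) -> (216.3,0) [heading=0, move]
    FD 7.1: (216.3,0) -> (223.4,0) [heading=0, move]
    FD 13.2: (223.4,0) -> (236.6,0) [heading=0, move]
    -- iteration 3/3 --
    FD 4.1: (236.6,0) -> (240.7,0) [heading=0, move]
    FD 7.1: (240.7,0) -> (247.8,0) [heading=0, move]
    FD 13.2: (247.8,0) -> (261,0) [heading=0, move]
  ]
]
Final: pos=(261,0), heading=0, 0 segment(s) drawn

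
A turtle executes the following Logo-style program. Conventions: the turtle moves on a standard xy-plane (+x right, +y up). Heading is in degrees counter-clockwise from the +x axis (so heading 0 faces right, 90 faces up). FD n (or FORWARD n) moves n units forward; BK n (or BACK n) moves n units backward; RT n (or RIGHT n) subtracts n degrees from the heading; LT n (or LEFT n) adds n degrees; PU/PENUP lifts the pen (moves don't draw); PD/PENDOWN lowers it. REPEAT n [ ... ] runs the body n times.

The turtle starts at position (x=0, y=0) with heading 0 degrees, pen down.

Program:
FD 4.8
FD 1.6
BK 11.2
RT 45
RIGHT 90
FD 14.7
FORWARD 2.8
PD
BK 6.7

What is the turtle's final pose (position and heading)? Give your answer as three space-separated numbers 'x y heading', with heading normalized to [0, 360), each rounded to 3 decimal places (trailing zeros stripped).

Executing turtle program step by step:
Start: pos=(0,0), heading=0, pen down
FD 4.8: (0,0) -> (4.8,0) [heading=0, draw]
FD 1.6: (4.8,0) -> (6.4,0) [heading=0, draw]
BK 11.2: (6.4,0) -> (-4.8,0) [heading=0, draw]
RT 45: heading 0 -> 315
RT 90: heading 315 -> 225
FD 14.7: (-4.8,0) -> (-15.194,-10.394) [heading=225, draw]
FD 2.8: (-15.194,-10.394) -> (-17.174,-12.374) [heading=225, draw]
PD: pen down
BK 6.7: (-17.174,-12.374) -> (-12.437,-7.637) [heading=225, draw]
Final: pos=(-12.437,-7.637), heading=225, 6 segment(s) drawn

Answer: -12.437 -7.637 225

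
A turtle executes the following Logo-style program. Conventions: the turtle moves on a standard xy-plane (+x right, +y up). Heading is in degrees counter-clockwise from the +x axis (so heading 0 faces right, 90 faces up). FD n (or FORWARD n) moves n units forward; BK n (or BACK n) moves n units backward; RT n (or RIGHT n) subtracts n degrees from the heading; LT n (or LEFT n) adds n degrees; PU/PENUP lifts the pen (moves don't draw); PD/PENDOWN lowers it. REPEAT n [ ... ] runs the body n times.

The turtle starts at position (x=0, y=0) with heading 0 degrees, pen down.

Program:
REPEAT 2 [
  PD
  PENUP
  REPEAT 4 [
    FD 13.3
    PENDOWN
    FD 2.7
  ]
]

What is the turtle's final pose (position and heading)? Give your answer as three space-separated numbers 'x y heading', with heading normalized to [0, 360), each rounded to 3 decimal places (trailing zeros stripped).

Answer: 128 0 0

Derivation:
Executing turtle program step by step:
Start: pos=(0,0), heading=0, pen down
REPEAT 2 [
  -- iteration 1/2 --
  PD: pen down
  PU: pen up
  REPEAT 4 [
    -- iteration 1/4 --
    FD 13.3: (0,0) -> (13.3,0) [heading=0, move]
    PD: pen down
    FD 2.7: (13.3,0) -> (16,0) [heading=0, draw]
    -- iteration 2/4 --
    FD 13.3: (16,0) -> (29.3,0) [heading=0, draw]
    PD: pen down
    FD 2.7: (29.3,0) -> (32,0) [heading=0, draw]
    -- iteration 3/4 --
    FD 13.3: (32,0) -> (45.3,0) [heading=0, draw]
    PD: pen down
    FD 2.7: (45.3,0) -> (48,0) [heading=0, draw]
    -- iteration 4/4 --
    FD 13.3: (48,0) -> (61.3,0) [heading=0, draw]
    PD: pen down
    FD 2.7: (61.3,0) -> (64,0) [heading=0, draw]
  ]
  -- iteration 2/2 --
  PD: pen down
  PU: pen up
  REPEAT 4 [
    -- iteration 1/4 --
    FD 13.3: (64,0) -> (77.3,0) [heading=0, move]
    PD: pen down
    FD 2.7: (77.3,0) -> (80,0) [heading=0, draw]
    -- iteration 2/4 --
    FD 13.3: (80,0) -> (93.3,0) [heading=0, draw]
    PD: pen down
    FD 2.7: (93.3,0) -> (96,0) [heading=0, draw]
    -- iteration 3/4 --
    FD 13.3: (96,0) -> (109.3,0) [heading=0, draw]
    PD: pen down
    FD 2.7: (109.3,0) -> (112,0) [heading=0, draw]
    -- iteration 4/4 --
    FD 13.3: (112,0) -> (125.3,0) [heading=0, draw]
    PD: pen down
    FD 2.7: (125.3,0) -> (128,0) [heading=0, draw]
  ]
]
Final: pos=(128,0), heading=0, 14 segment(s) drawn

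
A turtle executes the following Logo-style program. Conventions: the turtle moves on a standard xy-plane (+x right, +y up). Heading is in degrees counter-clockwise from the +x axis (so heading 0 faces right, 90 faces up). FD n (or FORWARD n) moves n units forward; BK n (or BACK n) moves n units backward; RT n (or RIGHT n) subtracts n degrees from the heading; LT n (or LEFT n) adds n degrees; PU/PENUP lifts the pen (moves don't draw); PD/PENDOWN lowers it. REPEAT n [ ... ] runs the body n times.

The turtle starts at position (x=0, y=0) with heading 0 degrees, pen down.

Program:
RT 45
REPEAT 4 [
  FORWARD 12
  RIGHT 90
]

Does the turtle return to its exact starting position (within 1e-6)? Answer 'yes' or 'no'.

Executing turtle program step by step:
Start: pos=(0,0), heading=0, pen down
RT 45: heading 0 -> 315
REPEAT 4 [
  -- iteration 1/4 --
  FD 12: (0,0) -> (8.485,-8.485) [heading=315, draw]
  RT 90: heading 315 -> 225
  -- iteration 2/4 --
  FD 12: (8.485,-8.485) -> (0,-16.971) [heading=225, draw]
  RT 90: heading 225 -> 135
  -- iteration 3/4 --
  FD 12: (0,-16.971) -> (-8.485,-8.485) [heading=135, draw]
  RT 90: heading 135 -> 45
  -- iteration 4/4 --
  FD 12: (-8.485,-8.485) -> (0,0) [heading=45, draw]
  RT 90: heading 45 -> 315
]
Final: pos=(0,0), heading=315, 4 segment(s) drawn

Start position: (0, 0)
Final position: (0, 0)
Distance = 0; < 1e-6 -> CLOSED

Answer: yes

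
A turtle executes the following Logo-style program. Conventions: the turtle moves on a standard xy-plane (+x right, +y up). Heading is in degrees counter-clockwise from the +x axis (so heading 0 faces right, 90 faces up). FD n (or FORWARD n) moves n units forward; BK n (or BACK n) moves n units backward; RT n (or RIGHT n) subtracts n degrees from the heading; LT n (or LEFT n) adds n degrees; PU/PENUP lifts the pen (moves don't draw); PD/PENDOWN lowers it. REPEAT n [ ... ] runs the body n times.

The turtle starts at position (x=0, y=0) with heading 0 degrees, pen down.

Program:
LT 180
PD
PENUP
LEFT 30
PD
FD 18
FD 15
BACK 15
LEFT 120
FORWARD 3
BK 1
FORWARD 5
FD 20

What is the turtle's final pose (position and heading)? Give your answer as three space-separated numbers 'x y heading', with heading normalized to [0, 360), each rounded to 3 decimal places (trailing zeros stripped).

Answer: 7.794 -22.5 330

Derivation:
Executing turtle program step by step:
Start: pos=(0,0), heading=0, pen down
LT 180: heading 0 -> 180
PD: pen down
PU: pen up
LT 30: heading 180 -> 210
PD: pen down
FD 18: (0,0) -> (-15.588,-9) [heading=210, draw]
FD 15: (-15.588,-9) -> (-28.579,-16.5) [heading=210, draw]
BK 15: (-28.579,-16.5) -> (-15.588,-9) [heading=210, draw]
LT 120: heading 210 -> 330
FD 3: (-15.588,-9) -> (-12.99,-10.5) [heading=330, draw]
BK 1: (-12.99,-10.5) -> (-13.856,-10) [heading=330, draw]
FD 5: (-13.856,-10) -> (-9.526,-12.5) [heading=330, draw]
FD 20: (-9.526,-12.5) -> (7.794,-22.5) [heading=330, draw]
Final: pos=(7.794,-22.5), heading=330, 7 segment(s) drawn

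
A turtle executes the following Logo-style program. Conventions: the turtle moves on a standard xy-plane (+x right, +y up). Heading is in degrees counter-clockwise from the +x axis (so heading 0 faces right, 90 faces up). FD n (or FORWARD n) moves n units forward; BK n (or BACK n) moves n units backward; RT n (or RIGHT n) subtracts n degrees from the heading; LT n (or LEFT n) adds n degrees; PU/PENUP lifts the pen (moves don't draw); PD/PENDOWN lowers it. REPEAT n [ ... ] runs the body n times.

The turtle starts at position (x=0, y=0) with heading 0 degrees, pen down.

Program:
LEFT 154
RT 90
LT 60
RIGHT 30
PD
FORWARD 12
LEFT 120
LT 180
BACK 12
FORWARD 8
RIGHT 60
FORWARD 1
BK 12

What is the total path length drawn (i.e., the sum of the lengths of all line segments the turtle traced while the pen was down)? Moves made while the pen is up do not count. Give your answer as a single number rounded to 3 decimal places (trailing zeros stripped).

Answer: 45

Derivation:
Executing turtle program step by step:
Start: pos=(0,0), heading=0, pen down
LT 154: heading 0 -> 154
RT 90: heading 154 -> 64
LT 60: heading 64 -> 124
RT 30: heading 124 -> 94
PD: pen down
FD 12: (0,0) -> (-0.837,11.971) [heading=94, draw]
LT 120: heading 94 -> 214
LT 180: heading 214 -> 34
BK 12: (-0.837,11.971) -> (-10.786,5.26) [heading=34, draw]
FD 8: (-10.786,5.26) -> (-4.153,9.734) [heading=34, draw]
RT 60: heading 34 -> 334
FD 1: (-4.153,9.734) -> (-3.254,9.296) [heading=334, draw]
BK 12: (-3.254,9.296) -> (-14.04,14.556) [heading=334, draw]
Final: pos=(-14.04,14.556), heading=334, 5 segment(s) drawn

Segment lengths:
  seg 1: (0,0) -> (-0.837,11.971), length = 12
  seg 2: (-0.837,11.971) -> (-10.786,5.26), length = 12
  seg 3: (-10.786,5.26) -> (-4.153,9.734), length = 8
  seg 4: (-4.153,9.734) -> (-3.254,9.296), length = 1
  seg 5: (-3.254,9.296) -> (-14.04,14.556), length = 12
Total = 45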